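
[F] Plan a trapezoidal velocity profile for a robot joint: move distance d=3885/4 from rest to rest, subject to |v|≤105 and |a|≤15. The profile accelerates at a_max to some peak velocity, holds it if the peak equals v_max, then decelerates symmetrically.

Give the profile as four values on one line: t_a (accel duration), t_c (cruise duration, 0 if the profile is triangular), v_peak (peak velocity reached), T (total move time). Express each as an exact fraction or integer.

t_a=7 t_c=9/4 v_peak=105 T=65/4

(v_max)²/a_max = 105²/15 = 735
3885/4 ≥ 735 ⇒ cruise phase
t_a = 105/15 = 7; v_peak = 105
d_cruise = 3885/4 − 735 = 945/4; t_c = (945/4)/105 = 9/4
T = 2·7 + 9/4 = 65/4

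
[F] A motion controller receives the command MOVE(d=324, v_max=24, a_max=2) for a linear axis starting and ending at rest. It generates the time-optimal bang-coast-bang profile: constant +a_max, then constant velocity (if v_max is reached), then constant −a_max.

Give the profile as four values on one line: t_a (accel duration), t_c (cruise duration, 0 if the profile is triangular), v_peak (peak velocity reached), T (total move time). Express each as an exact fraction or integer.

v_max²/a_max = 24²/2 = 288
324 ≥ 288 so v_max reached
t_a = 24/2 = 12; v_peak = 24
d_cruise = 324 − 288 = 36; t_c = 36/24 = 3/2
T = 2·12 + 3/2 = 51/2

t_a=12 t_c=3/2 v_peak=24 T=51/2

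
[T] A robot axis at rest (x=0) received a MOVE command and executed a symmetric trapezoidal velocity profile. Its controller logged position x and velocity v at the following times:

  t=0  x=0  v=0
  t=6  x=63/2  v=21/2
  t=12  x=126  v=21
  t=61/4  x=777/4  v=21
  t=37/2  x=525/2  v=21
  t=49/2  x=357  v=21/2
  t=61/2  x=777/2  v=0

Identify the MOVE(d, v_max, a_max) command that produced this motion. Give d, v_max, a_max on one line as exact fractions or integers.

final state: t=61/2, x=777/2, v=0 → d = 777/2
a_max = (21/2−0)/(6−0) = 7/4
max v = 21 over t∈[12,37/2] → v_max = 21
check: 21·(12+13/2) = 777/2 ✓

d=777/2 v_max=21 a_max=7/4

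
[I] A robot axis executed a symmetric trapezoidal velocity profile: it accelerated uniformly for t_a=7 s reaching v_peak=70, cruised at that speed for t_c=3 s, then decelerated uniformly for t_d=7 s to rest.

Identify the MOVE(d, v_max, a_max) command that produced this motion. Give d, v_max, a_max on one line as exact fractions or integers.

d=700 v_max=70 a_max=10

a_max = 70/7 = 10
d_a = ½·70·7 = 245; d_c = 70·3 = 210
d = 2·245 + 210 = 700
t_c = 3 > 0 ⇒ limit active, v_max = 70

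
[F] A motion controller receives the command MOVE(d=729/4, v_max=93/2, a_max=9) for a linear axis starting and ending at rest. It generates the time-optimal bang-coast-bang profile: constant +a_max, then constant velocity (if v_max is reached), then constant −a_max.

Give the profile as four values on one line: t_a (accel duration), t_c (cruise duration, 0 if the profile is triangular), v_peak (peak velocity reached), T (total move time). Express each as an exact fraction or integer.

(v_max)²/a_max = (93/2)²/9 = 961/4
729/4 < 961/4 → triangular
v_peak = √(729/4·9) = √(6561/4) = 81/2
t_a = (81/2)/9 = 9/2; t_c = 0
T = 2·9/2 = 9

t_a=9/2 t_c=0 v_peak=81/2 T=9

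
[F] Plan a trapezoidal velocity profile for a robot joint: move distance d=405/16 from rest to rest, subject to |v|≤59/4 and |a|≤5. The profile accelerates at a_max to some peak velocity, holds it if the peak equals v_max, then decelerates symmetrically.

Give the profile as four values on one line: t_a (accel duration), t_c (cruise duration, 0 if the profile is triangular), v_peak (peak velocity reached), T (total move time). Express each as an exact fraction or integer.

v_max²/a_max = (59/4)²/5 = 3481/80
405/16 < 3481/80 → triangular
v_peak = √(405/16·5) = √(2025/16) = 45/4
t_a = (45/4)/5 = 9/4; t_c = 0
T = 2·9/4 = 9/2

t_a=9/4 t_c=0 v_peak=45/4 T=9/2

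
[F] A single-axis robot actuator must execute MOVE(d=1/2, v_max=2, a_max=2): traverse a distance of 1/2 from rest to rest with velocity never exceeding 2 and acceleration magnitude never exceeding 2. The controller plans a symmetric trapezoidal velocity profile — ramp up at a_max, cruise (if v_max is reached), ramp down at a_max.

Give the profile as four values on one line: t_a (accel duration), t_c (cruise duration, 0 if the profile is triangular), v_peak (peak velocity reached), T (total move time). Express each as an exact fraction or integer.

v_max²/a_max = 2²/2 = 2
1/2 < 2 ⇒ no cruise
v_peak = √(1/2·2) = √1 = 1
t_a = 1/2; t_c = 0
T = 2·1/2 = 1

t_a=1/2 t_c=0 v_peak=1 T=1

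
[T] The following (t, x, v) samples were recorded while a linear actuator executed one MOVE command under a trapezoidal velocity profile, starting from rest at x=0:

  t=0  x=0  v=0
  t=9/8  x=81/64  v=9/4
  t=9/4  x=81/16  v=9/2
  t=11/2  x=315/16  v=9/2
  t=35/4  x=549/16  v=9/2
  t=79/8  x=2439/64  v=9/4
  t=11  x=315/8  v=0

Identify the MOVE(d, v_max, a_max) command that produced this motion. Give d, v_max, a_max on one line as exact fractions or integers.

final state: t=11, x=315/8, v=0 → d = 315/8
a_max = (9/4−0)/(9/8−0) = 2
max v = 9/2 over t∈[9/4,35/4] → v_max = 9/2
check: 9/2·(9/4+13/2) = 315/8 ✓

d=315/8 v_max=9/2 a_max=2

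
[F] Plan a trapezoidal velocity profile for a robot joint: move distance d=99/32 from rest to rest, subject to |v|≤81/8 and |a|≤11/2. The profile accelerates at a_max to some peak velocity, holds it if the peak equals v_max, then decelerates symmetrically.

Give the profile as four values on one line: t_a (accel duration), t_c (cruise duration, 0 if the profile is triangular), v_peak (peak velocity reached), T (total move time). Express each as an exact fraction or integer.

t_a=3/4 t_c=0 v_peak=33/8 T=3/2

v_max²/a_max = (81/8)²/(11/2) = 6561/352
99/32 < 6561/352 → triangular
v_peak = √(99/32·11/2) = √(1089/64) = 33/8
t_a = (33/8)/(11/2) = 3/4; t_c = 0
T = 2·3/4 = 3/2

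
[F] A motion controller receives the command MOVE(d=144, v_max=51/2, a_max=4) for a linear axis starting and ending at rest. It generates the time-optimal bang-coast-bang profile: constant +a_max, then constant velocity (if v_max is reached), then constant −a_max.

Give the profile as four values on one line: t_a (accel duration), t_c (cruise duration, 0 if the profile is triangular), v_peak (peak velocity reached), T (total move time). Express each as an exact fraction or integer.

(v_max)²/a_max = (51/2)²/4 = 2601/16
144 < 2601/16 so t_c = 0
v_peak = √(144·4) = √576 = 24
t_a = 24/4 = 6; t_c = 0
T = 2·6 = 12

t_a=6 t_c=0 v_peak=24 T=12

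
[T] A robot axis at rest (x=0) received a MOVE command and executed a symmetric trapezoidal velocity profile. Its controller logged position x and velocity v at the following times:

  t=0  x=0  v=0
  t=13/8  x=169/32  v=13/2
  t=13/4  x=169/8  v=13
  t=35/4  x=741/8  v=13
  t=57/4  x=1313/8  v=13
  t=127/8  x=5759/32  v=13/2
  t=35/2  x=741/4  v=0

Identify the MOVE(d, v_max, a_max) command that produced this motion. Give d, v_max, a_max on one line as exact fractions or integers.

final state: t=35/2, x=741/4, v=0 → d = 741/4
a_max = (13/2−0)/(13/8−0) = 4
max v = 13 over t∈[13/4,57/4] → v_max = 13
check: 13·(13/4+11) = 741/4 ✓

d=741/4 v_max=13 a_max=4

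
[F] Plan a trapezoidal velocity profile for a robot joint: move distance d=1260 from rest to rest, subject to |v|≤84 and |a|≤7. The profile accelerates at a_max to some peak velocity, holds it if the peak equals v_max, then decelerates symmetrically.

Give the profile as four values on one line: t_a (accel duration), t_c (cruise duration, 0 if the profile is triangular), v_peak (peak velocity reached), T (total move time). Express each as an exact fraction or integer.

(v_max)²/a_max = 84²/7 = 1008
1260 ≥ 1008 → trapezoidal
t_a = 84/7 = 12; v_peak = 84
d_cruise = 1260 − 1008 = 252; t_c = 252/84 = 3
T = 2·12 + 3 = 27

t_a=12 t_c=3 v_peak=84 T=27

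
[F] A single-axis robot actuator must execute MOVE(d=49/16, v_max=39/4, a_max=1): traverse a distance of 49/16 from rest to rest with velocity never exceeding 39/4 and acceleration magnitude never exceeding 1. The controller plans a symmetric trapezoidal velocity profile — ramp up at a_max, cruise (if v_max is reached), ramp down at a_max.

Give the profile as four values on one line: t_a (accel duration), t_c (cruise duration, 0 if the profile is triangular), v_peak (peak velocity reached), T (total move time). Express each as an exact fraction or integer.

t_a=7/4 t_c=0 v_peak=7/4 T=7/2

v_max²/a_max = (39/4)²/1 = 1521/16
49/16 < 1521/16 → triangular
v_peak = √(49/16·1) = √(49/16) = 7/4
t_a = (7/4)/1 = 7/4; t_c = 0
T = 2·7/4 = 7/2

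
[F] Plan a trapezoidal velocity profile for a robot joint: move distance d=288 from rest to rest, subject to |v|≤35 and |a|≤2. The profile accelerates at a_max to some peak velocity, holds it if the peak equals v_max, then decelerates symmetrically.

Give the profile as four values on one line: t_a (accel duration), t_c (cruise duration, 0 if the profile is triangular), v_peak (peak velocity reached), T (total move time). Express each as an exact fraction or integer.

t_a=12 t_c=0 v_peak=24 T=24

vₘ²/aₘ = 35²/2 = 1225/2
288 < 1225/2 ⇒ no cruise
v_peak = √(288·2) = √576 = 24
t_a = 24/2 = 12; t_c = 0
T = 2·12 = 24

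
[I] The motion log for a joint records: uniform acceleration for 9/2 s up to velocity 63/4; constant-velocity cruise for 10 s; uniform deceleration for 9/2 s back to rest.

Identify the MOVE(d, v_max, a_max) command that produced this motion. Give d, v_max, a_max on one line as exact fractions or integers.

d=1827/8 v_max=63/4 a_max=7/2

a_max = (63/4)/(9/2) = 7/2
d_a = ½·63/4·9/2 = 567/16; d_c = 63/4·10 = 315/2
d = 2·567/16 + 315/2 = 1827/8
t_c = 10 > 0 → v_max = v_peak = 63/4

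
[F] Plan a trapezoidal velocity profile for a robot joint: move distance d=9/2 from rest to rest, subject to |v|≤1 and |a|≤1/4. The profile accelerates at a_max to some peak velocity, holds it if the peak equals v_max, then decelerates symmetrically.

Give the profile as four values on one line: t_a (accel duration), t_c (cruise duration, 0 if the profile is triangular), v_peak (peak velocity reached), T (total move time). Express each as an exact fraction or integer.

(v_max)²/a_max = 1²/(1/4) = 4
9/2 ≥ 4 ⇒ cruise phase
t_a = 1/(1/4) = 4; v_peak = 1
d_cruise = 9/2 − 4 = 1/2; t_c = (1/2)/1 = 1/2
T = 2·4 + 1/2 = 17/2

t_a=4 t_c=1/2 v_peak=1 T=17/2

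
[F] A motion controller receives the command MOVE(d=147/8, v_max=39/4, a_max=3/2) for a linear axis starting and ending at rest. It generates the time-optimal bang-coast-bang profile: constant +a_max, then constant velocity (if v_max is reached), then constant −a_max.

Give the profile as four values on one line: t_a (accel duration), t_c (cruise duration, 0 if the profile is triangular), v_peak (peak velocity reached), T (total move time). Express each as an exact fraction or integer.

t_a=7/2 t_c=0 v_peak=21/4 T=7

(v_max)²/a_max = (39/4)²/(3/2) = 507/8
147/8 < 507/8 → triangular
v_peak = √(147/8·3/2) = √(441/16) = 21/4
t_a = (21/4)/(3/2) = 7/2; t_c = 0
T = 2·7/2 = 7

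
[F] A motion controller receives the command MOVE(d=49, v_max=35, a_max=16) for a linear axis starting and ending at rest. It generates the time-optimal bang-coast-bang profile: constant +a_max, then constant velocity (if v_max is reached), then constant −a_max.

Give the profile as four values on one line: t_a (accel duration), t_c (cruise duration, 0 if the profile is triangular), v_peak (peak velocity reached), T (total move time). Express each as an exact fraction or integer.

t_a=7/4 t_c=0 v_peak=28 T=7/2

(v_max)²/a_max = 35²/16 = 1225/16
49 < 1225/16 so t_c = 0
v_peak = √(49·16) = √784 = 28
t_a = 28/16 = 7/4; t_c = 0
T = 2·7/4 = 7/2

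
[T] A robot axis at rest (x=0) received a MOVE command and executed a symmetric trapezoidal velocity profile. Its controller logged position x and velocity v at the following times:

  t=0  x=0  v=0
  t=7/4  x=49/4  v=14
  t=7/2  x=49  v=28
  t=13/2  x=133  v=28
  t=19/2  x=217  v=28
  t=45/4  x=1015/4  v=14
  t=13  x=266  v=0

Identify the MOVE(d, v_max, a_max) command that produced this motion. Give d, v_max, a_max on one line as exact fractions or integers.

final state: t=13, x=266, v=0 → d = 266
a_max = (14−0)/(7/4−0) = 8
max v = 28 over t∈[7/2,19/2] → v_max = 28
check: 28·(7/2+6) = 266 ✓

d=266 v_max=28 a_max=8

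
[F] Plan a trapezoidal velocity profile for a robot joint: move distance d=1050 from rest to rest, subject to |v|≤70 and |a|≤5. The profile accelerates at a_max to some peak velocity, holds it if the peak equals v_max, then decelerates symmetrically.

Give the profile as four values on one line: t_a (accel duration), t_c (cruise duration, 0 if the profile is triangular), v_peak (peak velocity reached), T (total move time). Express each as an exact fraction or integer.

t_a=14 t_c=1 v_peak=70 T=29

vₘ²/aₘ = 70²/5 = 980
1050 ≥ 980 so v_max reached
t_a = 70/5 = 14; v_peak = 70
d_cruise = 1050 − 980 = 70; t_c = 70/70 = 1
T = 2·14 + 1 = 29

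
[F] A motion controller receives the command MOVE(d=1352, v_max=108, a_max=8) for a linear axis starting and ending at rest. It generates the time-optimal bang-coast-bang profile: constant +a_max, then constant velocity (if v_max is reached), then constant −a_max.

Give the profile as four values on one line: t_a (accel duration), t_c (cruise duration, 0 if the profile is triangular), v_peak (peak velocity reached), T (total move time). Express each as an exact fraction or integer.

vₘ²/aₘ = 108²/8 = 1458
1352 < 1458 ⇒ no cruise
v_peak = √(1352·8) = √10816 = 104
t_a = 104/8 = 13; t_c = 0
T = 2·13 = 26

t_a=13 t_c=0 v_peak=104 T=26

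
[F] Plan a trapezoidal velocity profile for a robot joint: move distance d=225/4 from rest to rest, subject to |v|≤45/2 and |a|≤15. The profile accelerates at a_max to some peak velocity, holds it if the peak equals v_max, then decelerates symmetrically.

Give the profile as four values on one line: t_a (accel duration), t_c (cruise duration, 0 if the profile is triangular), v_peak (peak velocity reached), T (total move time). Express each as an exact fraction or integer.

t_a=3/2 t_c=1 v_peak=45/2 T=4

v_max²/a_max = (45/2)²/15 = 135/4
225/4 ≥ 135/4 ⇒ cruise phase
t_a = (45/2)/15 = 3/2; v_peak = 45/2
d_cruise = 225/4 − 135/4 = 45/2; t_c = (45/2)/(45/2) = 1
T = 2·3/2 + 1 = 4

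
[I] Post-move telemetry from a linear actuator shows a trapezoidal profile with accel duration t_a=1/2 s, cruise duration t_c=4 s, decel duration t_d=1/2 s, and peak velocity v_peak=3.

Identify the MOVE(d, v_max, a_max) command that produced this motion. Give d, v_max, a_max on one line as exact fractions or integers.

a_max = 3/(1/2) = 6
d_a = ½·3·1/2 = 3/4; d_c = 3·4 = 12
d = 2·3/4 + 12 = 27/2
t_c = 4 > 0 ⇒ limit active, v_max = 3

d=27/2 v_max=3 a_max=6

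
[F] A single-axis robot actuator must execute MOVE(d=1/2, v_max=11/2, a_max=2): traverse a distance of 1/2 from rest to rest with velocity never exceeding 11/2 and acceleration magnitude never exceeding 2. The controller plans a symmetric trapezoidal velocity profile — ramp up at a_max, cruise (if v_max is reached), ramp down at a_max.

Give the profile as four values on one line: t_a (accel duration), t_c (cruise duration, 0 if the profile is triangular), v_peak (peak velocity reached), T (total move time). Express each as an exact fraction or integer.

v_max²/a_max = (11/2)²/2 = 121/8
1/2 < 121/8 so t_c = 0
v_peak = √(1/2·2) = √1 = 1
t_a = 1/2; t_c = 0
T = 2·1/2 = 1

t_a=1/2 t_c=0 v_peak=1 T=1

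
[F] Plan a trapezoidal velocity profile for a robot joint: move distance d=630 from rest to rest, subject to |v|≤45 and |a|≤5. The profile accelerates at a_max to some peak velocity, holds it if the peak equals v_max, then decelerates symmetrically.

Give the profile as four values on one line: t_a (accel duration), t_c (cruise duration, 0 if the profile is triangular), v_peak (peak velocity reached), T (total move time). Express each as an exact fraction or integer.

vₘ²/aₘ = 45²/5 = 405
630 ≥ 405 → trapezoidal
t_a = 45/5 = 9; v_peak = 45
d_cruise = 630 − 405 = 225; t_c = 225/45 = 5
T = 2·9 + 5 = 23

t_a=9 t_c=5 v_peak=45 T=23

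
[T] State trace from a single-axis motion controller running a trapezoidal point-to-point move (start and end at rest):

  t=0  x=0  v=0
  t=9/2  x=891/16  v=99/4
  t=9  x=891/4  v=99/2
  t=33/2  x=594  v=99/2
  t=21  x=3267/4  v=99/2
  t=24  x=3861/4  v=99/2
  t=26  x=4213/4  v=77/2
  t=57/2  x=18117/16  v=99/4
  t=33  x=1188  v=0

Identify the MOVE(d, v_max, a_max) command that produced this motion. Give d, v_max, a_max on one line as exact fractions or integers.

final state: t=33, x=1188, v=0 → d = 1188
a_max = (99/4−0)/(9/2−0) = 11/2
max v = 99/2 over t∈[9,24] → v_max = 99/2
check: 99/2·(9+15) = 1188 ✓

d=1188 v_max=99/2 a_max=11/2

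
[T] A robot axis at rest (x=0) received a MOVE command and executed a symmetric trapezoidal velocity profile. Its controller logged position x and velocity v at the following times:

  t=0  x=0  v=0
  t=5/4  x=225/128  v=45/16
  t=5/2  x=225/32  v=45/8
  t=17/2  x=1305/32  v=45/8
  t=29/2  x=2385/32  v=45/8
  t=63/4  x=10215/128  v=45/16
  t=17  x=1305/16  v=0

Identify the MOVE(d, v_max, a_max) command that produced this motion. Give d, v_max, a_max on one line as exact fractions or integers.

final state: t=17, x=1305/16, v=0 → d = 1305/16
a_max = (45/16−0)/(5/4−0) = 9/4
max v = 45/8 over t∈[5/2,29/2] → v_max = 45/8
check: 45/8·(5/2+12) = 1305/16 ✓

d=1305/16 v_max=45/8 a_max=9/4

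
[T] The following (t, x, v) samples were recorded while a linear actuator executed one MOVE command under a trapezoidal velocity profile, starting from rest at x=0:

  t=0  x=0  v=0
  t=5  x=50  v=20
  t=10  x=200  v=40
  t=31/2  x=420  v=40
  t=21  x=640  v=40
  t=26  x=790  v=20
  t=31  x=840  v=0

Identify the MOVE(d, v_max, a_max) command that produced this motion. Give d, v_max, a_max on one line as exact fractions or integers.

final state: t=31, x=840, v=0 → d = 840
a_max = (20−0)/(5−0) = 4
max v = 40 over t∈[10,21] → v_max = 40
check: 40·(10+11) = 840 ✓

d=840 v_max=40 a_max=4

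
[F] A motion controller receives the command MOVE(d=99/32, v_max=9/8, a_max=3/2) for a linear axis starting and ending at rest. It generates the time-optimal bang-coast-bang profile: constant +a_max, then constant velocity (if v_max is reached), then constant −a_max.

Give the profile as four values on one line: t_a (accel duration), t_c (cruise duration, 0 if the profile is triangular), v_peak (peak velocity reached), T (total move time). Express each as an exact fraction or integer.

(v_max)²/a_max = (9/8)²/(3/2) = 27/32
99/32 ≥ 27/32 → trapezoidal
t_a = (9/8)/(3/2) = 3/4; v_peak = 9/8
d_cruise = 99/32 − 27/32 = 9/4; t_c = (9/4)/(9/8) = 2
T = 2·3/4 + 2 = 7/2

t_a=3/4 t_c=2 v_peak=9/8 T=7/2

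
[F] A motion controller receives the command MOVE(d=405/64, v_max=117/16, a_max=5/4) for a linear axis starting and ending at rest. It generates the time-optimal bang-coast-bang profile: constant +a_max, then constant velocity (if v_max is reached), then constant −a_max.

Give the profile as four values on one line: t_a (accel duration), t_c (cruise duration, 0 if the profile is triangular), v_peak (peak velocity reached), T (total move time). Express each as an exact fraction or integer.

v_max²/a_max = (117/16)²/(5/4) = 13689/320
405/64 < 13689/320 → triangular
v_peak = √(405/64·5/4) = √(2025/256) = 45/16
t_a = (45/16)/(5/4) = 9/4; t_c = 0
T = 2·9/4 = 9/2

t_a=9/4 t_c=0 v_peak=45/16 T=9/2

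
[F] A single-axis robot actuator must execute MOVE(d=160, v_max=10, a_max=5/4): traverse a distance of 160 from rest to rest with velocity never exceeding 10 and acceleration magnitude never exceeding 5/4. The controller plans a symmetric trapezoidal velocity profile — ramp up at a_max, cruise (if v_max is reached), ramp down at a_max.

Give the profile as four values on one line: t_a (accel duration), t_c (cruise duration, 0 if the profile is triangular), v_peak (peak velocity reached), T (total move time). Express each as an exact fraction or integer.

t_a=8 t_c=8 v_peak=10 T=24

(v_max)²/a_max = 10²/(5/4) = 80
160 ≥ 80 → trapezoidal
t_a = 10/(5/4) = 8; v_peak = 10
d_cruise = 160 − 80 = 80; t_c = 80/10 = 8
T = 2·8 + 8 = 24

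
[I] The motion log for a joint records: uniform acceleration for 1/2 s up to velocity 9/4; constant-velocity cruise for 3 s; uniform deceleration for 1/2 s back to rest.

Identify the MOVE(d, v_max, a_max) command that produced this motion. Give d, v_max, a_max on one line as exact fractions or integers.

a_max = (9/4)/(1/2) = 9/2
d_a = ½·9/4·1/2 = 9/16; d_c = 9/4·3 = 27/4
d = 2·9/16 + 27/4 = 63/8
t_c = 3 > 0 so v_max = 9/4

d=63/8 v_max=9/4 a_max=9/2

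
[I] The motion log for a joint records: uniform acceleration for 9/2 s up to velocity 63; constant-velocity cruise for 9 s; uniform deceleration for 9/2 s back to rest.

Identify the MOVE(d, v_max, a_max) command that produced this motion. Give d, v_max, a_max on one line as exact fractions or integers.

d=1701/2 v_max=63 a_max=14

a_max = 63/(9/2) = 14
d_a = ½·63·9/2 = 567/4; d_c = 63·9 = 567
d = 2·567/4 + 567 = 1701/2
t_c = 9 > 0 so v_max = 63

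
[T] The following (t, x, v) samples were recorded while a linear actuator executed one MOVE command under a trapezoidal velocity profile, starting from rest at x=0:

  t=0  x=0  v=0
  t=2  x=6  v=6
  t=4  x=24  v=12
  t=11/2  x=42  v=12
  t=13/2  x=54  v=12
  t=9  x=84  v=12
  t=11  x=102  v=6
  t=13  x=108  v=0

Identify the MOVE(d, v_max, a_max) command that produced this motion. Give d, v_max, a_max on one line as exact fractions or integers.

d=108 v_max=12 a_max=3

final state: t=13, x=108, v=0 → d = 108
a_max = (6−0)/(2−0) = 3
max v = 12 over t∈[4,9] → v_max = 12
check: 12·(4+5) = 108 ✓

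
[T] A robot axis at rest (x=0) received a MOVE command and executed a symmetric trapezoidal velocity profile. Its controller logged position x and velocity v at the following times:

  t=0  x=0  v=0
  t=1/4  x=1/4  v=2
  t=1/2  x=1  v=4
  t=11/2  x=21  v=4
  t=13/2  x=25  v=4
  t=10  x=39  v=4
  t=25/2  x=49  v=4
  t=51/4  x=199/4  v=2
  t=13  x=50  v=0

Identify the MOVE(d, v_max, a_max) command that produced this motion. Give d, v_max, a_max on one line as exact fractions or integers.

d=50 v_max=4 a_max=8

final state: t=13, x=50, v=0 → d = 50
a_max = (2−0)/(1/4−0) = 8
max v = 4 over t∈[1/2,25/2] → v_max = 4
check: 4·(1/2+12) = 50 ✓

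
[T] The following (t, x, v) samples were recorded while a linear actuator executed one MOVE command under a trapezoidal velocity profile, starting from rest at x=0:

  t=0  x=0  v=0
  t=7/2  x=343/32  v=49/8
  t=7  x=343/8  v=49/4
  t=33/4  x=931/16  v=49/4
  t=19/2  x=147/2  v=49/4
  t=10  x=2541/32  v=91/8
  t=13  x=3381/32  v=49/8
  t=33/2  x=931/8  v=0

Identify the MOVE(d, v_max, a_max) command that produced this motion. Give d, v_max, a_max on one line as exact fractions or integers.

d=931/8 v_max=49/4 a_max=7/4

final state: t=33/2, x=931/8, v=0 → d = 931/8
a_max = (49/8−0)/(7/2−0) = 7/4
max v = 49/4 over t∈[7,19/2] → v_max = 49/4
check: 49/4·(7+5/2) = 931/8 ✓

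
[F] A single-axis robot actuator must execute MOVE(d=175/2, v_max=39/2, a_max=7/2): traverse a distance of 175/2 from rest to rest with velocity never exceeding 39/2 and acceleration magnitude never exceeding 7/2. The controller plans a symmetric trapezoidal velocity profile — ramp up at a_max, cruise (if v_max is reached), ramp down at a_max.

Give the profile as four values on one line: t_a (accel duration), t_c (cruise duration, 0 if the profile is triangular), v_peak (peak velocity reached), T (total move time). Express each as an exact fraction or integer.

(v_max)²/a_max = (39/2)²/(7/2) = 1521/14
175/2 < 1521/14 so t_c = 0
v_peak = √(175/2·7/2) = √(1225/4) = 35/2
t_a = (35/2)/(7/2) = 5; t_c = 0
T = 2·5 = 10

t_a=5 t_c=0 v_peak=35/2 T=10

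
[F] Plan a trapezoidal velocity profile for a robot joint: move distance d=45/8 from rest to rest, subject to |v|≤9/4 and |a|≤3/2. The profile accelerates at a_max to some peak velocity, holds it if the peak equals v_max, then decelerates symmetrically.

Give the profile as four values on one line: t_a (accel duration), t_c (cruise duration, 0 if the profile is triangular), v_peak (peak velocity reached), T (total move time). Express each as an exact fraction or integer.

v_max²/a_max = (9/4)²/(3/2) = 27/8
45/8 ≥ 27/8 ⇒ cruise phase
t_a = (9/4)/(3/2) = 3/2; v_peak = 9/4
d_cruise = 45/8 − 27/8 = 9/4; t_c = (9/4)/(9/4) = 1
T = 2·3/2 + 1 = 4

t_a=3/2 t_c=1 v_peak=9/4 T=4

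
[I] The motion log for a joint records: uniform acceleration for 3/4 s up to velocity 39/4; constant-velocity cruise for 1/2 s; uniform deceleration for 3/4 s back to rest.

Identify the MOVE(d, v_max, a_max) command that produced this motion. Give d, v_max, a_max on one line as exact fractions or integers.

d=195/16 v_max=39/4 a_max=13

a_max = (39/4)/(3/4) = 13
d_a = ½·39/4·3/4 = 117/32; d_c = 39/4·1/2 = 39/8
d = 2·117/32 + 39/8 = 195/16
t_c = 1/2 > 0 → v_max = v_peak = 39/4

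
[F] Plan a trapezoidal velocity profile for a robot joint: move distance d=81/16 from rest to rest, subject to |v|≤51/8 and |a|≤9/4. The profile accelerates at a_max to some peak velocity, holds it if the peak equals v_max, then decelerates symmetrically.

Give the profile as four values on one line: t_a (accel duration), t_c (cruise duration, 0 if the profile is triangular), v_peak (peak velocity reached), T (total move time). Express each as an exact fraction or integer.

v_max²/a_max = (51/8)²/(9/4) = 289/16
81/16 < 289/16 so t_c = 0
v_peak = √(81/16·9/4) = √(729/64) = 27/8
t_a = (27/8)/(9/4) = 3/2; t_c = 0
T = 2·3/2 = 3

t_a=3/2 t_c=0 v_peak=27/8 T=3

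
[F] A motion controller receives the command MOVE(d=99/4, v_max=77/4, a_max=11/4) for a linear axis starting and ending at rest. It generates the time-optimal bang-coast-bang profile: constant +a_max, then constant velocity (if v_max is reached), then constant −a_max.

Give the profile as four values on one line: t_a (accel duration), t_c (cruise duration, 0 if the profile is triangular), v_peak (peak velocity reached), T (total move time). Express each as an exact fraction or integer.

v_max²/a_max = (77/4)²/(11/4) = 539/4
99/4 < 539/4 → triangular
v_peak = √(99/4·11/4) = √(1089/16) = 33/4
t_a = (33/4)/(11/4) = 3; t_c = 0
T = 2·3 = 6

t_a=3 t_c=0 v_peak=33/4 T=6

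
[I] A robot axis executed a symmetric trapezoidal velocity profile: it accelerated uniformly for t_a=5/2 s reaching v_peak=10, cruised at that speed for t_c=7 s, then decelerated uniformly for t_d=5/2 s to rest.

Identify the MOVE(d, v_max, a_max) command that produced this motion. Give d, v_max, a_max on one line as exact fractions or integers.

a_max = 10/(5/2) = 4
d_a = ½·10·5/2 = 25/2; d_c = 10·7 = 70
d = 2·25/2 + 70 = 95
t_c = 7 > 0 → v_max = v_peak = 10

d=95 v_max=10 a_max=4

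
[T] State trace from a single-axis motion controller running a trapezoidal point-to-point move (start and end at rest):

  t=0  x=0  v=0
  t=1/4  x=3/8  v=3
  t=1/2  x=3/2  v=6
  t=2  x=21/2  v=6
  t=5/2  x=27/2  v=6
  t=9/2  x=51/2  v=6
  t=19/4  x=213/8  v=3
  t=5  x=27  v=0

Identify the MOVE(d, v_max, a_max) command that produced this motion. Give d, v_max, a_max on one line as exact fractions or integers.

d=27 v_max=6 a_max=12

final state: t=5, x=27, v=0 → d = 27
a_max = (3−0)/(1/4−0) = 12
max v = 6 over t∈[1/2,9/2] → v_max = 6
check: 6·(1/2+4) = 27 ✓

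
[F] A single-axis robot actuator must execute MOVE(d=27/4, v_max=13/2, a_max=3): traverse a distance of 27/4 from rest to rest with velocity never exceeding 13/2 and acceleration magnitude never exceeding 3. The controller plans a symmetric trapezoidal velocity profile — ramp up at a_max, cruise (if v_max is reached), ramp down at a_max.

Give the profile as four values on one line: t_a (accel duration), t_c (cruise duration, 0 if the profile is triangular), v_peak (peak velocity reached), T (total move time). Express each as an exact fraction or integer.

vₘ²/aₘ = (13/2)²/3 = 169/12
27/4 < 169/12 so t_c = 0
v_peak = √(27/4·3) = √(81/4) = 9/2
t_a = (9/2)/3 = 3/2; t_c = 0
T = 2·3/2 = 3

t_a=3/2 t_c=0 v_peak=9/2 T=3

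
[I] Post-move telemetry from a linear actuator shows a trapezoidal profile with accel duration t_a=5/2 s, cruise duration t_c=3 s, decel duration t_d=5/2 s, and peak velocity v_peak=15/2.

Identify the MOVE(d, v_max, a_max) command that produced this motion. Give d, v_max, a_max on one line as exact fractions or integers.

a_max = (15/2)/(5/2) = 3
d_a = ½·15/2·5/2 = 75/8; d_c = 15/2·3 = 45/2
d = 2·75/8 + 45/2 = 165/4
t_c = 3 > 0 → v_max = v_peak = 15/2

d=165/4 v_max=15/2 a_max=3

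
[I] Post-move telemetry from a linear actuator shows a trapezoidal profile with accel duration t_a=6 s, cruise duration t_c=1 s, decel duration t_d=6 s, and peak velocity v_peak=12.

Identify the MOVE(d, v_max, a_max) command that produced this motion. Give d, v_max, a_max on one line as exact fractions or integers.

a_max = 12/6 = 2
d_a = ½·12·6 = 36; d_c = 12·1 = 12
d = 2·36 + 12 = 84
t_c = 1 > 0 so v_max = 12

d=84 v_max=12 a_max=2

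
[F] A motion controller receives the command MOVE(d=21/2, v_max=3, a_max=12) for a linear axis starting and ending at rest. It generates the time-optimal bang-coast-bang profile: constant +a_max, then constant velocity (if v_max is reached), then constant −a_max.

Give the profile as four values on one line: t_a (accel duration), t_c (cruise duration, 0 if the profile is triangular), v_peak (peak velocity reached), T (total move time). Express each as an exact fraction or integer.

t_a=1/4 t_c=13/4 v_peak=3 T=15/4

v_max²/a_max = 3²/12 = 3/4
21/2 ≥ 3/4 ⇒ cruise phase
t_a = 3/12 = 1/4; v_peak = 3
d_cruise = 21/2 − 3/4 = 39/4; t_c = (39/4)/3 = 13/4
T = 2·1/4 + 13/4 = 15/4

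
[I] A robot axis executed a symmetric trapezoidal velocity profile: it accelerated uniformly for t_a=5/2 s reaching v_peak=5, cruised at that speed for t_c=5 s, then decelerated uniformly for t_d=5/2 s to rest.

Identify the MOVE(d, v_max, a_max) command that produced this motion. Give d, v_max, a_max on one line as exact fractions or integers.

a_max = 5/(5/2) = 2
d_a = ½·5·5/2 = 25/4; d_c = 5·5 = 25
d = 2·25/4 + 25 = 75/2
t_c = 5 > 0 so v_max = 5

d=75/2 v_max=5 a_max=2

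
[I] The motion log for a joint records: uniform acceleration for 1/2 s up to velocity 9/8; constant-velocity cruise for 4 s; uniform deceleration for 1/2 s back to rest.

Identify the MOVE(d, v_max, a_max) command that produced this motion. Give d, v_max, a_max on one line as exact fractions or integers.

d=81/16 v_max=9/8 a_max=9/4

a_max = (9/8)/(1/2) = 9/4
d_a = ½·9/8·1/2 = 9/32; d_c = 9/8·4 = 9/2
d = 2·9/32 + 9/2 = 81/16
t_c = 4 > 0 so v_max = 9/8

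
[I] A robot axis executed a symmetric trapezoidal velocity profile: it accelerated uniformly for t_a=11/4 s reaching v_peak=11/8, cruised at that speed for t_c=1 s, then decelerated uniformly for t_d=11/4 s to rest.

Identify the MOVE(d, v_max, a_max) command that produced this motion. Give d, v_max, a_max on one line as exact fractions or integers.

d=165/32 v_max=11/8 a_max=1/2

a_max = (11/8)/(11/4) = 1/2
d_a = ½·11/8·11/4 = 121/64; d_c = 11/8·1 = 11/8
d = 2·121/64 + 11/8 = 165/32
t_c = 1 > 0 ⇒ limit active, v_max = 11/8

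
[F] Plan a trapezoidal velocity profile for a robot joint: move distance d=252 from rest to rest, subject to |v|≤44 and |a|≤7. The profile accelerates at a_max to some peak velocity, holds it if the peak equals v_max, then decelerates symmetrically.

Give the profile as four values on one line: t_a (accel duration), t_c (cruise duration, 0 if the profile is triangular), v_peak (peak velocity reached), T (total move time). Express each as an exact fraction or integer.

t_a=6 t_c=0 v_peak=42 T=12

vₘ²/aₘ = 44²/7 = 1936/7
252 < 1936/7 ⇒ no cruise
v_peak = √(252·7) = √1764 = 42
t_a = 42/7 = 6; t_c = 0
T = 2·6 = 12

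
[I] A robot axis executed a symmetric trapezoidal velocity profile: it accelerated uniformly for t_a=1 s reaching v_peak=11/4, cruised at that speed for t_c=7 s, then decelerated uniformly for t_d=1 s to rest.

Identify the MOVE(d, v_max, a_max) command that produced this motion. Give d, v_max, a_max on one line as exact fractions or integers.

d=22 v_max=11/4 a_max=11/4

a_max = (11/4)/1 = 11/4
d_a = ½·11/4·1 = 11/8; d_c = 11/4·7 = 77/4
d = 2·11/8 + 77/4 = 22
t_c = 7 > 0 ⇒ limit active, v_max = 11/4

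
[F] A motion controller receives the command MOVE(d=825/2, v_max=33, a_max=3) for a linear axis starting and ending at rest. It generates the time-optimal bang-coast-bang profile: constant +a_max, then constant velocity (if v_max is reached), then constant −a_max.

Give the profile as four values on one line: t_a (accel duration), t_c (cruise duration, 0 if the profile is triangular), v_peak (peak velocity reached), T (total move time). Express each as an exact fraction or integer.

t_a=11 t_c=3/2 v_peak=33 T=47/2

(v_max)²/a_max = 33²/3 = 363
825/2 ≥ 363 ⇒ cruise phase
t_a = 33/3 = 11; v_peak = 33
d_cruise = 825/2 − 363 = 99/2; t_c = (99/2)/33 = 3/2
T = 2·11 + 3/2 = 47/2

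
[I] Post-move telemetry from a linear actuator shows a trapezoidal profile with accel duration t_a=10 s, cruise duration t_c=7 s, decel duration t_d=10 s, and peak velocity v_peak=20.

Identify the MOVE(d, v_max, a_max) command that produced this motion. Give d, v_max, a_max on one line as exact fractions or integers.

d=340 v_max=20 a_max=2

a_max = 20/10 = 2
d_a = ½·20·10 = 100; d_c = 20·7 = 140
d = 2·100 + 140 = 340
t_c = 7 > 0 so v_max = 20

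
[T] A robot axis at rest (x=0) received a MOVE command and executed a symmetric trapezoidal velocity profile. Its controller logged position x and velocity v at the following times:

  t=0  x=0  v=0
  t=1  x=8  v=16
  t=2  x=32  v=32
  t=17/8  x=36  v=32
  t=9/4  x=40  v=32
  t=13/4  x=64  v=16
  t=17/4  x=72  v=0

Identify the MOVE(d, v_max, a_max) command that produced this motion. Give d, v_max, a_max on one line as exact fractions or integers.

final state: t=17/4, x=72, v=0 → d = 72
a_max = (16−0)/(1−0) = 16
max v = 32 over t∈[2,9/4] → v_max = 32
check: 32·(2+1/4) = 72 ✓

d=72 v_max=32 a_max=16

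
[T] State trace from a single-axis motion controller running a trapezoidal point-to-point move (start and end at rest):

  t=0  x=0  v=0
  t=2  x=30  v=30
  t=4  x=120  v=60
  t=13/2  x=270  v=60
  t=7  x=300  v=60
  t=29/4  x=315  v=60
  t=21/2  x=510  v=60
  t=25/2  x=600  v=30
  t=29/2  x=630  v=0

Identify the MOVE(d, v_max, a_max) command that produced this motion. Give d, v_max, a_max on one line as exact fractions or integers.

d=630 v_max=60 a_max=15

final state: t=29/2, x=630, v=0 → d = 630
a_max = (30−0)/(2−0) = 15
max v = 60 over t∈[4,21/2] → v_max = 60
check: 60·(4+13/2) = 630 ✓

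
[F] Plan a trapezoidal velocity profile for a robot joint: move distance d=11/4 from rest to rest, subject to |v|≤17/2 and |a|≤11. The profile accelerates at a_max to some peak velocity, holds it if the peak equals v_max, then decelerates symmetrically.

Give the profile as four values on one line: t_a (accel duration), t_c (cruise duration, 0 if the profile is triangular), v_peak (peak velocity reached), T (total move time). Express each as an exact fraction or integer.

t_a=1/2 t_c=0 v_peak=11/2 T=1

v_max²/a_max = (17/2)²/11 = 289/44
11/4 < 289/44 → triangular
v_peak = √(11/4·11) = √(121/4) = 11/2
t_a = (11/2)/11 = 1/2; t_c = 0
T = 2·1/2 = 1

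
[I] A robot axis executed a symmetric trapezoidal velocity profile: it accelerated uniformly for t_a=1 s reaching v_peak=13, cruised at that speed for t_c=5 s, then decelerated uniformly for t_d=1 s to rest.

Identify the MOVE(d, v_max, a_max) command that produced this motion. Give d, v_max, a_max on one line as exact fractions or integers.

a_max = 13/1 = 13
d_a = ½·13·1 = 13/2; d_c = 13·5 = 65
d = 2·13/2 + 65 = 78
t_c = 5 > 0 → v_max = v_peak = 13

d=78 v_max=13 a_max=13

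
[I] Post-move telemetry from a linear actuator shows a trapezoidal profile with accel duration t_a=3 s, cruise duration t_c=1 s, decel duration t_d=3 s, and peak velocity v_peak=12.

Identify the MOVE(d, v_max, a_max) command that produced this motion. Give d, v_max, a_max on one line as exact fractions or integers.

d=48 v_max=12 a_max=4

a_max = 12/3 = 4
d_a = ½·12·3 = 18; d_c = 12·1 = 12
d = 2·18 + 12 = 48
t_c = 1 > 0 → v_max = v_peak = 12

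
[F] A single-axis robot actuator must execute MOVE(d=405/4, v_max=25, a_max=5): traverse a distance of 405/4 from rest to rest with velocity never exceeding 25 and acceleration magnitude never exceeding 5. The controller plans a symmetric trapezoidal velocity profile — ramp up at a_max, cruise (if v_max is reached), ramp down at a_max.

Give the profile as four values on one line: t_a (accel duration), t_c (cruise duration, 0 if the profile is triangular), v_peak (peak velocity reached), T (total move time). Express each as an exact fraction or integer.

t_a=9/2 t_c=0 v_peak=45/2 T=9

(v_max)²/a_max = 25²/5 = 125
405/4 < 125 ⇒ no cruise
v_peak = √(405/4·5) = √(2025/4) = 45/2
t_a = (45/2)/5 = 9/2; t_c = 0
T = 2·9/2 = 9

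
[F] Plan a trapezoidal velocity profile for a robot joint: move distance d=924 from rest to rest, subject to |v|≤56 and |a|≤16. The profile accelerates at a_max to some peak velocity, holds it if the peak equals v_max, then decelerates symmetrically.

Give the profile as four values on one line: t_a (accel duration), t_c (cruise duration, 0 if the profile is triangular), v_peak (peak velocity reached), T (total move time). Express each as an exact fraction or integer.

(v_max)²/a_max = 56²/16 = 196
924 ≥ 196 so v_max reached
t_a = 56/16 = 7/2; v_peak = 56
d_cruise = 924 − 196 = 728; t_c = 728/56 = 13
T = 2·7/2 + 13 = 20

t_a=7/2 t_c=13 v_peak=56 T=20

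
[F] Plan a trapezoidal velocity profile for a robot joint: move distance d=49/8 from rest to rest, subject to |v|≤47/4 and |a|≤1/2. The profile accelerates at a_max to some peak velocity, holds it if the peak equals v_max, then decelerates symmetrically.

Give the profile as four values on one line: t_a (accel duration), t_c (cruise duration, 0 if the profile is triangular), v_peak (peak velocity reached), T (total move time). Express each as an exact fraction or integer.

t_a=7/2 t_c=0 v_peak=7/4 T=7

v_max²/a_max = (47/4)²/(1/2) = 2209/8
49/8 < 2209/8 ⇒ no cruise
v_peak = √(49/8·1/2) = √(49/16) = 7/4
t_a = (7/4)/(1/2) = 7/2; t_c = 0
T = 2·7/2 = 7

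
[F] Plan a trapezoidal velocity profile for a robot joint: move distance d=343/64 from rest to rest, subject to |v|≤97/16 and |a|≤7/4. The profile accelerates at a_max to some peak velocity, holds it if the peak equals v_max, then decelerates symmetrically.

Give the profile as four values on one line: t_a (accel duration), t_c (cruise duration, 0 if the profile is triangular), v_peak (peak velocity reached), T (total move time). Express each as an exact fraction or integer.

t_a=7/4 t_c=0 v_peak=49/16 T=7/2

(v_max)²/a_max = (97/16)²/(7/4) = 9409/448
343/64 < 9409/448 → triangular
v_peak = √(343/64·7/4) = √(2401/256) = 49/16
t_a = (49/16)/(7/4) = 7/4; t_c = 0
T = 2·7/4 = 7/2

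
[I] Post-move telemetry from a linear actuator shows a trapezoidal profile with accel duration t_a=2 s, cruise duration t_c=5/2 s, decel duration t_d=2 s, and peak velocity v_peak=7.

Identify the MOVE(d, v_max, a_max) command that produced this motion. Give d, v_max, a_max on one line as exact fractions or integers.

a_max = 7/2
d_a = ½·7·2 = 7; d_c = 7·5/2 = 35/2
d = 2·7 + 35/2 = 63/2
t_c = 5/2 > 0 so v_max = 7

d=63/2 v_max=7 a_max=7/2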